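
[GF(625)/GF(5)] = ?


GF(625) = GF(5^4), so the extension degree is 4

[GF(625)/GF(5)] = 4


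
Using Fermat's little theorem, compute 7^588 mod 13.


Fermat's little theorem: if p is prime and gcd(a,p)=1, then a^(p-1) ≡ 1 (mod p)
p = 13 is prime, gcd(7,13) = 1
Reduce exponent: 588 mod 12 = 0
So 7^588 ≡ 7^0 (mod 13)
7^0 = 1

7^588 ≡ 1 (mod 13)


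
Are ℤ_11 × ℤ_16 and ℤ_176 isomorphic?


Comparing ℤ_11 × ℤ_16 and ℤ_176:
gcd(11,16) = 1, so ℤ_11 × ℤ_16 ≅ ℤ_176 (CRT)

Yes, ℤ_11 × ℤ_16 ≅ ℤ_176


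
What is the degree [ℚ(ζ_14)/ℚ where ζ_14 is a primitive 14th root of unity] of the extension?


[ℚ(ζ_n):ℚ] = deg Φ_n(x) = φ(n). Here φ(14) = 6

[ℚ(ζ_14)/ℚ where ζ_14 is a primitive 14th root of unity] = 6


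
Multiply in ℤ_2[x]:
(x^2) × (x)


Expand and collect like terms; reduce coefficients mod 2:
x^0: 0·0 = 0 ≡ 0 (mod 2)
x^1: 0·1 + 0·0 = 0 ≡ 0 (mod 2)
x^2: 0·1 + 1·0 = 0 ≡ 0 (mod 2)
x^3: 1·1 = 1 ≡ 1 (mod 2)
Result: x^3

f · g = x^3


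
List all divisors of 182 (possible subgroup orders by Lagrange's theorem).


Lagrange's theorem: |H| divides |G|
|G| = 182
Divisors of 182: 1, 2, 7, 13, 14, 26, 91, 182

Possible subgroup orders: {1, 2, 7, 13, 14, 26, 91, 182}


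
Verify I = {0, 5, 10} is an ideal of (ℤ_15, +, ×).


Check ideal conditions for I = {0, 5, 10} in ℤ_15:
(1) I is an additive subgroup? Yes
(2) For r ∈ ℤ_15 and a ∈ I: r·a ∈ I? Yes

Yes, I is an ideal of ℤ_15


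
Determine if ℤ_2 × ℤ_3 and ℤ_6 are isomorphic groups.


Comparing ℤ_2 × ℤ_3 and ℤ_6:
gcd(2,3) = 1, so ℤ_2 × ℤ_3 ≅ ℤ_6 (CRT)

Yes, ℤ_2 × ℤ_3 ≅ ℤ_6


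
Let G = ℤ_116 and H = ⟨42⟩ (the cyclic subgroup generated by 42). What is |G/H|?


|⟨42⟩| = n / gcd(42, 116) = 116 / 2 = 58
H is normal (ℤ_116 is abelian).
|G/H| = |G| / |H| = 116 / 58 = 2

|G/H| = 2


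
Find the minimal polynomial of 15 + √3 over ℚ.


Let α = 15 + √3. Then α - 15 = √3, so (α - 15)² = 3, giving α² - 30α + 222 = 0. Degree 2 and α ∉ ℚ, so this is the minimal polynomial.

Minimal polynomial: x² - 30x + 222


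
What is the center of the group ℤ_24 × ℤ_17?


Z(G) = {g ∈ G | gx = xg for all x ∈ G}
Direct product of abelian groups is abelian, so Z(G) = G

Z(ℤ_24 × ℤ_17) = ℤ_24 × ℤ_17


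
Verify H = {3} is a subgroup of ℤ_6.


Subgroup test for H = {3} in (ℤ_6, +):
(1) 0 ∈ H? No
(2) Closure: for all a,b ∈ H, (a+b) mod 6 ∈ H? No  [counterexample: 3 + 3 = 0 ∉ H]
(3) Inverses: for all a ∈ H, -a mod 6 ∈ H? Yes

No, H is not a subgroup of ℤ_6


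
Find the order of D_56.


|D_n| = 2n (n rotations and n reflections)
|D_56| = 2×56 = 112

|D_56| = 112


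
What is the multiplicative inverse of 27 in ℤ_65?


Use the extended Euclidean algorithm to write 1 = 27·s + 65·t; then s mod 65 is the inverse.
Euclidean algorithm:
  27 = 0·65 + 27
  65 = 2·27 + 11
  27 = 2·11 + 5
  11 = 2·5 + 1
  5 = 5·1 + 0
gcd(27,65) = 1
Back-substitution gives: 27·(-12) + 65·(5) = 1
So 27⁻¹ ≡ -12 ≡ 53 (mod 65)
Check: 27 × 53 = 1431 ≡ 1 (mod 65) ✓

27⁻¹ ≡ 53 (mod 65)


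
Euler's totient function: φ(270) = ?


Factor n: 270 = 2 × 3^3 × 5
φ(n) = n · ∏(1 - 1/p) over distinct primes p | n
φ(270) = 270 · (1 - 1/2) · (1 - 1/3) · (1 - 1/5) = 72

φ(270) = 72


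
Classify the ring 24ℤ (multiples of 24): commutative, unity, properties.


24ℤ is a commutative ring under +,× but has no multiplicative identity (1 ∉ 24ℤ); it has no zero divisors, but without unity it is not an integral domain
Commutative: Yes
Integral domain: No
Has unity: No

24ℤ (multiples of 24): Commutative=Yes, Unity=No


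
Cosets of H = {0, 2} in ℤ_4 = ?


H = {0, 2}, |H| = 2
Number of cosets = |G|/|H| = 4/2 = 2
0 + H = {0, 2}
1 + H = {1, 3}

Cosets: 0+H={0,2}; 1+H={1,3}


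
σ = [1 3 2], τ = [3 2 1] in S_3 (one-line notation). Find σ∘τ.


σ∘τ: apply τ first, then σ
1 →τ 3 →σ 2
2 →τ 2 →σ 3
3 →τ 1 →σ 1

σ∘τ = [2 3 1]


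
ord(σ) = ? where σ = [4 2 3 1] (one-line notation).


Cycle decomposition: (1 4)
Cycle lengths: 2
Order = lcm(2) = 2

ord(σ) = 2


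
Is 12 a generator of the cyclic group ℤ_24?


g generates ℤ_n iff gcd(g, n) = 1
gcd(12, 24) = 12
Since gcd = 12 ≠ 1, ⟨12⟩ has order 2 < 24, so 12 is not a generator.

No, 12 does not generate ℤ_24


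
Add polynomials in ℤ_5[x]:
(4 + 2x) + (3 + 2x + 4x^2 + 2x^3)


Add coefficients mod 5:
x^0: 4 + 3 = 2 (mod 5)
x^1: 2 + 2 = 4 (mod 5)
x^2: 0 + 4 = 4 (mod 5)
x^3: 0 + 2 = 2 (mod 5)
Result: 2 + 4x + 4x^2 + 2x^3

f + g = 2 + 4x + 4x^2 + 2x^3


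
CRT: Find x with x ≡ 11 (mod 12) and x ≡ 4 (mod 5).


m₁ = 12, m₂ = 5, gcd = 1, so CRT applies. M = m₁·m₂ = 60
Let M₁ = M/m₁ = 5, M₂ = M/m₂ = 12
Find y₁ ≡ M₁⁻¹ (mod m₁): 5⁻¹ ≡ 5 (mod 12)
Find y₂ ≡ M₂⁻¹ (mod m₂): 12⁻¹ ≡ 3 (mod 5)
x = a₁·M₁·y₁ + a₂·M₂·y₂ = 11·5·5 + 4·12·3 = 419
Reduce mod 60: x ≡ 59
Check: 59 mod 12 = 11 ✓, 59 mod 5 = 4 ✓

x ≡ 59 (mod 60)


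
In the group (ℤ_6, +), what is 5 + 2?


Operation: addition mod 6
5 + 2 = (a + b) mod 6 with a = 5, b = 2

5 + 2 = 1


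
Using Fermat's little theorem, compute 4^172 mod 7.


Fermat's little theorem: if p is prime and gcd(a,p)=1, then a^(p-1) ≡ 1 (mod p)
p = 7 is prime, gcd(4,7) = 1
Reduce exponent: 172 mod 6 = 4
So 4^172 ≡ 4^4 (mod 7)
4^4 mod 7 = 4

4^172 ≡ 4 (mod 7)


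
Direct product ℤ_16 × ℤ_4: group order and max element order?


|ℤ_16 × ℤ_4| = 16 × 4 = 64
Max element order = lcm(16,4) = 16
Cyclic? No (gcd=4)

|ℤ_16×ℤ_4| = 64, max element order = 16


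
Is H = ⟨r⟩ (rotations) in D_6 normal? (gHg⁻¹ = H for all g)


H = ⟨r⟩ (rotations) in D_6
The rotation subgroup ⟨r⟩ has index 2 in D_6, so it is normal

Yes, normal subgroup


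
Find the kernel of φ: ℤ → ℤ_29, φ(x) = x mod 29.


Kernel = preimage of identity
ker(φ) = {x ∈ ℤ : x ≡ 0 (mod 29)} = 29ℤ = {0, ±29, ±58, ...}

ker(φ) = 29ℤ


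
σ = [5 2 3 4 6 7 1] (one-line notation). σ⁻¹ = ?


To find σ⁻¹, swap domain and range:
σ(1) = 5 → σ⁻¹(5) = 1
σ(2) = 2 → σ⁻¹(2) = 2
σ(3) = 3 → σ⁻¹(3) = 3
σ(4) = 4 → σ⁻¹(4) = 4
σ(5) = 6 → σ⁻¹(6) = 5
σ(6) = 7 → σ⁻¹(7) = 6
σ(7) = 1 → σ⁻¹(1) = 7

σ⁻¹ = [7 2 3 4 1 5 6]


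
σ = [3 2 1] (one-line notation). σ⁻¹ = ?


To find σ⁻¹, swap domain and range:
σ(1) = 3 → σ⁻¹(3) = 1
σ(2) = 2 → σ⁻¹(2) = 2
σ(3) = 1 → σ⁻¹(1) = 3

σ⁻¹ = [3 2 1]


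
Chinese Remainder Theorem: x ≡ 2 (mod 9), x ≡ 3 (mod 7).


m₁ = 9, m₂ = 7, gcd = 1, so CRT applies. M = m₁·m₂ = 63
Let M₁ = M/m₁ = 7, M₂ = M/m₂ = 9
Find y₁ ≡ M₁⁻¹ (mod m₁): 7⁻¹ ≡ 4 (mod 9)
Find y₂ ≡ M₂⁻¹ (mod m₂): 9⁻¹ ≡ 4 (mod 7)
x = a₁·M₁·y₁ + a₂·M₂·y₂ = 2·7·4 + 3·9·4 = 164
Reduce mod 63: x ≡ 38
Check: 38 mod 9 = 2 ✓, 38 mod 7 = 3 ✓

x ≡ 38 (mod 63)


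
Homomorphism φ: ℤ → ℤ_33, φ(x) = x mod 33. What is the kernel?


Kernel = preimage of identity
ker(φ) = {x ∈ ℤ : x ≡ 0 (mod 33)} = 33ℤ = {0, ±33, ±66, ...}

ker(φ) = 33ℤ


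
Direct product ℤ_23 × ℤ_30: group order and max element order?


|ℤ_23 × ℤ_30| = 23 × 30 = 690
Max element order = lcm(23,30) = 690
Cyclic? Yes (gcd=1)

|ℤ_23×ℤ_30| = 690, max element order = 690


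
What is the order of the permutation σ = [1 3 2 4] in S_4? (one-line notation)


Cycle decomposition: (2 3)
Cycle lengths: 2
Order = lcm(2) = 2

ord(σ) = 2


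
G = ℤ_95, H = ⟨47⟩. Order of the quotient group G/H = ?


|⟨47⟩| = n / gcd(47, 95) = 95 / 1 = 95
H is normal (ℤ_95 is abelian).
|G/H| = |G| / |H| = 95 / 95 = 1

|G/H| = 1


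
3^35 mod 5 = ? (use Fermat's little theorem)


Fermat's little theorem: if p is prime and gcd(a,p)=1, then a^(p-1) ≡ 1 (mod p)
p = 5 is prime, gcd(3,5) = 1
Reduce exponent: 35 mod 4 = 3
So 3^35 ≡ 3^3 (mod 5)
3^3 mod 5 = 2

3^35 ≡ 2 (mod 5)


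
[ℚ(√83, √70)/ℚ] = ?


[ℚ(√83,√70):ℚ] = [ℚ(√83,√70):ℚ(√83)]·[ℚ(√83):ℚ] = 2·2 = 4

[ℚ(√83, √70)/ℚ] = 4


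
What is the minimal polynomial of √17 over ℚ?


√17 satisfies x² - 17 = 0, irreducible over ℚ since 17 is squarefree

Minimal polynomial: x² - 17


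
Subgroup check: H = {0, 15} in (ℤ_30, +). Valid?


Subgroup test for H = {0, 15} in (ℤ_30, +):
(1) 0 ∈ H? Yes
(2) Closure: for all a,b ∈ H, (a+b) mod 30 ∈ H? Yes
(3) Inverses: for all a ∈ H, -a mod 30 ∈ H? Yes

Yes, H is a subgroup of ℤ_30


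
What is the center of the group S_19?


Z(G) = {g ∈ G | gx = xg for all x ∈ G}
S_n is non-abelian for n ≥ 3; Z(S_19) is trivial

Z(S_19) = {e}


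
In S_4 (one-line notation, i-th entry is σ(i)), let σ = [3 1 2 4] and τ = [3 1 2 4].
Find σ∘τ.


σ∘τ: apply τ first, then σ
1 →τ 3 →σ 2
2 →τ 1 →σ 3
3 →τ 2 →σ 1
4 →τ 4 →σ 4

σ∘τ = [2 3 1 4]


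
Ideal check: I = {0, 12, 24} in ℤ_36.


Check ideal conditions for I = {0, 12, 24} in ℤ_36:
(1) I is an additive subgroup? Yes
(2) For r ∈ ℤ_36 and a ∈ I: r·a ∈ I? Yes

Yes, I is an ideal of ℤ_36


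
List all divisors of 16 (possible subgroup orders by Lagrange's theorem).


Lagrange's theorem: |H| divides |G|
|G| = 16
Divisors of 16: 1, 2, 4, 8, 16

Possible subgroup orders: {1, 2, 4, 8, 16}


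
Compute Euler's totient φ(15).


φ(n) = count of k ∈ {1,...,n} with gcd(k,n)=1
Coprimes to 15: {1, 2, 4, 7, 8, 11, 13, 14}
Count: 8

φ(15) = 8


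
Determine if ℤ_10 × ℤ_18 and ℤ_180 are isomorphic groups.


Comparing ℤ_10 × ℤ_18 and ℤ_180:
gcd(10,18) = 2 ≠ 1. Max element order in ℤ_10×ℤ_18 is lcm(10,18) = 90 < 180, so it has no element of order 180

No, ℤ_10 × ℤ_18 ≇ ℤ_180


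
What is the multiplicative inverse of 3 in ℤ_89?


Use the extended Euclidean algorithm to write 1 = 3·s + 89·t; then s mod 89 is the inverse.
Euclidean algorithm:
  3 = 0·89 + 3
  89 = 29·3 + 2
  3 = 1·2 + 1
  2 = 2·1 + 0
gcd(3,89) = 1
Back-substitution gives: 3·(30) + 89·(-1) = 1
So 3⁻¹ ≡ 30 ≡ 30 (mod 89)
Check: 3 × 30 = 90 ≡ 1 (mod 89) ✓

3⁻¹ ≡ 30 (mod 89)


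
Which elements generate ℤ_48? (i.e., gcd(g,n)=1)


g generates ℤ_n iff gcd(g,n) = 1
Prime factors of 48: 2, 3
Generators are g ∈ {1,...,47} not divisible by any of these primes.
Generators: {1, 5, 7, 11, 13, 17, 19, 23, 25, 29, 31, 35, 37, 41, 43, 47}
Number of generators = φ(48) = 16

Generators of ℤ_48 = {1, 5, 7, 11, 13, 17, 19, 23, 25, 29, 31, 35, 37, 41, 43, 47}


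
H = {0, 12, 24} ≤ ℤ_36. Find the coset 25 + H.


25 + H = {25 + h (mod 36) : h ∈ H}
25+0=25, 25+12=1, 25+24=13
25 + H = {1, 13, 25} = 1 + H

25 + H = {1, 13, 25}


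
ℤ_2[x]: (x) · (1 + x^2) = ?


Expand and collect like terms; reduce coefficients mod 2:
x^0: 0·1 = 0 ≡ 0 (mod 2)
x^1: 0·0 + 1·1 = 1 ≡ 1 (mod 2)
x^2: 0·1 + 1·0 = 0 ≡ 0 (mod 2)
x^3: 1·1 = 1 ≡ 1 (mod 2)
Result: x + x^3

f · g = x + x^3


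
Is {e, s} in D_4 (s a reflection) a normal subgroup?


H = {e, s} in D_4 (s a reflection)
r·s·r⁻¹ = sr⁻² ≠ s for n ≥ 3, so {e, s} is not closed under conjugation

No, not a normal subgroup


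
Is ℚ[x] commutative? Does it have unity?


Polynomial ring over ℚ (an integral domain) is a commutative integral domain with unity 1
Commutative: Yes
Integral domain: Yes
Has unity: Yes

ℚ[x]: Commutative=Yes, Unity=Yes


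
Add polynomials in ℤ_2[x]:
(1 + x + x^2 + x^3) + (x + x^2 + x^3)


Add coefficients mod 2:
x^0: 1 + 0 = 1 (mod 2)
x^1: 1 + 1 = 0 (mod 2)
x^2: 1 + 1 = 0 (mod 2)
x^3: 1 + 1 = 0 (mod 2)
Result: 1

f + g = 1


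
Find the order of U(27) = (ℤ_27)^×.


U(n) is the group of units mod n; |U(n)| = φ(n)
|U(27)| = φ(27) = 18

|U(27) = (ℤ_27)^×| = 18


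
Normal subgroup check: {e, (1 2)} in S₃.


H = {e, (1 2)} in S₃
(1 3)(1 2)(1 3)⁻¹ = (2 3) ∉ {e, (1 2)}, so it is not normal

No, not a normal subgroup


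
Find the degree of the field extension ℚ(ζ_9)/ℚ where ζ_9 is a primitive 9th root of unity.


[ℚ(ζ_n):ℚ] = deg Φ_n(x) = φ(n). Here φ(9) = 6

[ℚ(ζ_9)/ℚ where ζ_9 is a primitive 9th root of unity] = 6


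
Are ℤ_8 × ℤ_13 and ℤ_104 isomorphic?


Comparing ℤ_8 × ℤ_13 and ℤ_104:
gcd(8,13) = 1, so ℤ_8 × ℤ_13 ≅ ℤ_104 (CRT)

Yes, ℤ_8 × ℤ_13 ≅ ℤ_104


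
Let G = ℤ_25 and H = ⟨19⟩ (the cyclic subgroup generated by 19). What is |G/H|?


|⟨19⟩| = n / gcd(19, 25) = 25 / 1 = 25
H is normal (ℤ_25 is abelian).
|G/H| = |G| / |H| = 25 / 25 = 1

|G/H| = 1


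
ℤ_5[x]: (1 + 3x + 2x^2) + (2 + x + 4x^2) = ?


Add coefficients mod 5:
x^0: 1 + 2 = 3 (mod 5)
x^1: 3 + 1 = 4 (mod 5)
x^2: 2 + 4 = 1 (mod 5)
Result: 3 + 4x + x^2

f + g = 3 + 4x + x^2


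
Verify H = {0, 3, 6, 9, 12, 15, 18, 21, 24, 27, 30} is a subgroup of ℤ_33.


Subgroup test for H = {0, 3, 6, 9, 12, 15, 18, 21, 24, 27, 30} in (ℤ_33, +):
(1) 0 ∈ H? Yes
(2) Closure: for all a,b ∈ H, (a+b) mod 33 ∈ H? Yes
(3) Inverses: for all a ∈ H, -a mod 33 ∈ H? Yes

Yes, H is a subgroup of ℤ_33


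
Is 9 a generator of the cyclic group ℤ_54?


g generates ℤ_n iff gcd(g, n) = 1
gcd(9, 54) = 9
Since gcd = 9 ≠ 1, ⟨9⟩ has order 6 < 54, so 9 is not a generator.

No, 9 does not generate ℤ_54


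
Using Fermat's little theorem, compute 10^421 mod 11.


Fermat's little theorem: if p is prime and gcd(a,p)=1, then a^(p-1) ≡ 1 (mod p)
p = 11 is prime, gcd(10,11) = 1
Reduce exponent: 421 mod 10 = 1
So 10^421 ≡ 10^1 (mod 11)
10^1 mod 11 = 10

10^421 ≡ 10 (mod 11)


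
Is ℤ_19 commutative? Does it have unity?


ℤ_19 is a commutative ring with unity 1; 19 is prime, so ℤ_19 is a field (hence an integral domain)
Commutative: Yes
Integral domain: Yes
Has unity: Yes

ℤ_19: Commutative=Yes, Unity=Yes


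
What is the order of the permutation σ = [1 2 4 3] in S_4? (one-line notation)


Cycle decomposition: (3 4)
Cycle lengths: 2
Order = lcm(2) = 2

ord(σ) = 2


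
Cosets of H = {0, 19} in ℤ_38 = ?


H = {0, 19}, |H| = 2
Number of cosets = |G|/|H| = 38/2 = 19
0 + H = {0, 19}
1 + H = {1, 20}
2 + H = {2, 21}
3 + H = {3, 22}
4 + H = {4, 23}
5 + H = {5, 24}
6 + H = {6, 25}
7 + H = {7, 26}
8 + H = {8, 27}
9 + H = {9, 28}
10 + H = {10, 29}
11 + H = {11, 30}
12 + H = {12, 31}
13 + H = {13, 32}
14 + H = {14, 33}
15 + H = {15, 34}
16 + H = {16, 35}
17 + H = {17, 36}
18 + H = {18, 37}

Cosets: 0+H={0,19}; 1+H={1,20}; 2+H={2,21}; 3+H={3,22}; 4+H={4,23}; 5+H={5,24}; 6+H={6,25}; 7+H={7,26}; 8+H={8,27}; 9+H={9,28}; 10+H={10,29}; 11+H={11,30}; 12+H={12,31}; 13+H={13,32}; 14+H={14,33}; 15+H={15,34}; 16+H={16,35}; 17+H={17,36}; 18+H={18,37}


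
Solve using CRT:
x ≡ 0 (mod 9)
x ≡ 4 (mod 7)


m₁ = 9, m₂ = 7, gcd = 1, so CRT applies. M = m₁·m₂ = 63
Let M₁ = M/m₁ = 7, M₂ = M/m₂ = 9
Find y₁ ≡ M₁⁻¹ (mod m₁): 7⁻¹ ≡ 4 (mod 9)
Find y₂ ≡ M₂⁻¹ (mod m₂): 9⁻¹ ≡ 4 (mod 7)
x = a₁·M₁·y₁ + a₂·M₂·y₂ = 0·7·4 + 4·9·4 = 144
Reduce mod 63: x ≡ 18
Check: 18 mod 9 = 0 ✓, 18 mod 7 = 4 ✓

x ≡ 18 (mod 63)


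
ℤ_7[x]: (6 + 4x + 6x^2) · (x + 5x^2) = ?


Expand and collect like terms; reduce coefficients mod 7:
x^0: 6·0 = 0 ≡ 0 (mod 7)
x^1: 6·1 + 4·0 = 6 ≡ 6 (mod 7)
x^2: 6·5 + 4·1 + 6·0 = 34 ≡ 6 (mod 7)
x^3: 4·5 + 6·1 = 26 ≡ 5 (mod 7)
x^4: 6·5 = 30 ≡ 2 (mod 7)
Result: 6x + 6x^2 + 5x^3 + 2x^4

f · g = 6x + 6x^2 + 5x^3 + 2x^4


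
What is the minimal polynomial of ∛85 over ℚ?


∛85 satisfies x³ - 85 = 0, irreducible over ℚ (no rational root; 85 is not a perfect cube)

Minimal polynomial: x³ - 85


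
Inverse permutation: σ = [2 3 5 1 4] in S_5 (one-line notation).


To find σ⁻¹, swap domain and range:
σ(1) = 2 → σ⁻¹(2) = 1
σ(2) = 3 → σ⁻¹(3) = 2
σ(3) = 5 → σ⁻¹(5) = 3
σ(4) = 1 → σ⁻¹(1) = 4
σ(5) = 4 → σ⁻¹(4) = 5

σ⁻¹ = [4 1 2 5 3]


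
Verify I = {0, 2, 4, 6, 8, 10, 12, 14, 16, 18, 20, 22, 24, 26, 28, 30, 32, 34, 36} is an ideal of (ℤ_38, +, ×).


Check ideal conditions for I = {0, 2, 4, 6, 8, 10, 12, 14, 16, 18, 20, 22, 24, 26, 28, 30, 32, 34, 36} in ℤ_38:
(1) I is an additive subgroup? Yes
(2) For r ∈ ℤ_38 and a ∈ I: r·a ∈ I? Yes

Yes, I is an ideal of ℤ_38


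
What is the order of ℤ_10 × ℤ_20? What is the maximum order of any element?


|ℤ_10 × ℤ_20| = 10 × 20 = 200
Max element order = lcm(10,20) = 20
Cyclic? No (gcd=10)

|ℤ_10×ℤ_20| = 200, max element order = 20


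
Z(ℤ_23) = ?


Z(G) = {g ∈ G | gx = xg for all x ∈ G}
ℤ_23 is abelian, so Z(G) = G

Z(ℤ_23) = ℤ_23


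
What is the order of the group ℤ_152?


ℤ_n has n elements.

|ℤ_152| = 152


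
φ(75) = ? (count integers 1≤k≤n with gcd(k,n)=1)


Factor n: 75 = 3 × 5^2
φ(n) = n · ∏(1 - 1/p) over distinct primes p | n
φ(75) = 75 · (1 - 1/3) · (1 - 1/5) = 40

φ(75) = 40


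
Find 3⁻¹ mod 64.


Use the extended Euclidean algorithm to write 1 = 3·s + 64·t; then s mod 64 is the inverse.
Euclidean algorithm:
  3 = 0·64 + 3
  64 = 21·3 + 1
  3 = 3·1 + 0
gcd(3,64) = 1
Back-substitution gives: 3·(-21) + 64·(1) = 1
So 3⁻¹ ≡ -21 ≡ 43 (mod 64)
Check: 3 × 43 = 129 ≡ 1 (mod 64) ✓

3⁻¹ ≡ 43 (mod 64)


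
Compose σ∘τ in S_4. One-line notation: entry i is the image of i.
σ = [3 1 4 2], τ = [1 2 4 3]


σ∘τ: apply τ first, then σ
1 →τ 1 →σ 3
2 →τ 2 →σ 1
3 →τ 4 →σ 2
4 →τ 3 →σ 4

σ∘τ = [3 1 2 4]


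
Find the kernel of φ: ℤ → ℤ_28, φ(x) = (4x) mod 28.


Kernel = preimage of identity
ker(φ) = {x ∈ ℤ : 4x ≡ 0 (mod 28)}. gcd(4,28) = 4, so 4x ≡ 0 (mod 28) ⟺ x ≡ 0 (mod 28/4 = 7). Hence ker(φ) = 7ℤ

ker(φ) = 7ℤ


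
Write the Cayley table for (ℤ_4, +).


Elements: {0, 1, 2, 3}
Operation: addition mod 4
Entry (a, b) = (a + b) mod 4

Cayley table:
  | 0 | 1 | 2 | 3
0 | 0 | 1 | 2 | 3
1 | 1 | 2 | 3 | 0
2 | 2 | 3 | 0 | 1
3 | 3 | 0 | 1 | 2


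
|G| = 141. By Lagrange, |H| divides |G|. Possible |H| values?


Lagrange's theorem: |H| divides |G|
|G| = 141
Divisors of 141: 1, 3, 47, 141

Possible subgroup orders: {1, 3, 47, 141}


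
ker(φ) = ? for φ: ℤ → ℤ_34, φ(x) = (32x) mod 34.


Kernel = preimage of identity
ker(φ) = {x ∈ ℤ : 32x ≡ 0 (mod 34)}. gcd(32,34) = 2, so 32x ≡ 0 (mod 34) ⟺ x ≡ 0 (mod 34/2 = 17). Hence ker(φ) = 17ℤ

ker(φ) = 17ℤ


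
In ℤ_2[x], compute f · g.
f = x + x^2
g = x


Expand and collect like terms; reduce coefficients mod 2:
x^0: 0·0 = 0 ≡ 0 (mod 2)
x^1: 0·1 + 1·0 = 0 ≡ 0 (mod 2)
x^2: 1·1 + 1·0 = 1 ≡ 1 (mod 2)
x^3: 1·1 = 1 ≡ 1 (mod 2)
Result: x^2 + x^3

f · g = x^2 + x^3


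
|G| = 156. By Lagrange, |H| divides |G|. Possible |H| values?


Lagrange's theorem: |H| divides |G|
|G| = 156
Divisors of 156: 1, 2, 3, 4, 6, 12, 13, 26, 39, 52, 78, 156

Possible subgroup orders: {1, 2, 3, 4, 6, 12, 13, 26, 39, 52, 78, 156}


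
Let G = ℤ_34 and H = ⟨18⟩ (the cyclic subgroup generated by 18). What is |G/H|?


|⟨18⟩| = n / gcd(18, 34) = 34 / 2 = 17
H is normal (ℤ_34 is abelian).
|G/H| = |G| / |H| = 34 / 17 = 2

|G/H| = 2


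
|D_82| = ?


|D_n| = 2n (n rotations and n reflections)
|D_82| = 2×82 = 164

|D_82| = 164


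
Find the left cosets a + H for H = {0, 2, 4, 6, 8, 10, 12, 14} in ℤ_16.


H = {0, 2, 4, 6, 8, 10, 12, 14}, |H| = 8
Number of cosets = |G|/|H| = 16/8 = 2
0 + H = {0, 2, 4, 6, 8, 10, 12, 14}
1 + H = {1, 3, 5, 7, 9, 11, 13, 15}

Cosets: 0+H={0,2,4,6,8,10,12,14}; 1+H={1,3,5,7,9,11,13,15}


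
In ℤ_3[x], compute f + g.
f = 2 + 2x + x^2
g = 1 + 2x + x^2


Add coefficients mod 3:
x^0: 2 + 1 = 0 (mod 3)
x^1: 2 + 2 = 1 (mod 3)
x^2: 1 + 1 = 2 (mod 3)
Result: x + 2x^2

f + g = x + 2x^2


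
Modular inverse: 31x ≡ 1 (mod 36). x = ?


Use the extended Euclidean algorithm to write 1 = 31·s + 36·t; then s mod 36 is the inverse.
Euclidean algorithm:
  31 = 0·36 + 31
  36 = 1·31 + 5
  31 = 6·5 + 1
  5 = 5·1 + 0
gcd(31,36) = 1
Back-substitution gives: 31·(7) + 36·(-6) = 1
So 31⁻¹ ≡ 7 ≡ 7 (mod 36)
Check: 31 × 7 = 217 ≡ 1 (mod 36) ✓

31⁻¹ ≡ 7 (mod 36)


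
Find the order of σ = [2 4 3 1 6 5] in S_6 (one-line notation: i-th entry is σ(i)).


Cycle decomposition: (1 2 4) (5 6)
Cycle lengths: 3, 2
Order = lcm(3, 2) = 6

ord(σ) = 6


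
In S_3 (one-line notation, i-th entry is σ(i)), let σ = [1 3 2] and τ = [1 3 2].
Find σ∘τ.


σ∘τ: apply τ first, then σ
1 →τ 1 →σ 1
2 →τ 3 →σ 2
3 →τ 2 →σ 3

σ∘τ = [1 2 3]


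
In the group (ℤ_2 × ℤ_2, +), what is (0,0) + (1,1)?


Operation: componentwise addition mod (2, 2)
(0,0) + (1,1) = ((a₁+b₁) mod 2, (a₂+b₂) mod 2) with a = (0,0), b = (1,1)

(0,0) + (1,1) = (1,1)


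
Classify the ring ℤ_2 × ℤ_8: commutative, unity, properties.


Direct product ring; commutative with unity (1,1); but (1,0)·(0,1) = (0,0) gives zero divisors, so not an integral domain
Commutative: Yes
Integral domain: No
Has unity: Yes

ℤ_2 × ℤ_8: Commutative=Yes, Unity=Yes


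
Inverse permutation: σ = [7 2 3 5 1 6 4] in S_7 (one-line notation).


To find σ⁻¹, swap domain and range:
σ(1) = 7 → σ⁻¹(7) = 1
σ(2) = 2 → σ⁻¹(2) = 2
σ(3) = 3 → σ⁻¹(3) = 3
σ(4) = 5 → σ⁻¹(5) = 4
σ(5) = 1 → σ⁻¹(1) = 5
σ(6) = 6 → σ⁻¹(6) = 6
σ(7) = 4 → σ⁻¹(4) = 7

σ⁻¹ = [5 2 3 7 4 6 1]


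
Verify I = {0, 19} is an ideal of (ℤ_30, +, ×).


Check ideal conditions for I = {0, 19} in ℤ_30:
(1) I is an additive subgroup? No
(2) For r ∈ ℤ_30 and a ∈ I: r·a ∈ I? No  [counterexample: r=2, a=19, r·a mod 30 = 8 ∉ I]

No, I is not an ideal of ℤ_30


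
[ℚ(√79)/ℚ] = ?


√79 has minimal polynomial x² - 79 (irreducible over ℚ since 79 is squarefree)

[ℚ(√79)/ℚ] = 2


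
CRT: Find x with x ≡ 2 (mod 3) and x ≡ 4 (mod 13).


m₁ = 3, m₂ = 13, gcd = 1, so CRT applies. M = m₁·m₂ = 39
Let M₁ = M/m₁ = 13, M₂ = M/m₂ = 3
Find y₁ ≡ M₁⁻¹ (mod m₁): 13⁻¹ ≡ 1 (mod 3)
Find y₂ ≡ M₂⁻¹ (mod m₂): 3⁻¹ ≡ 9 (mod 13)
x = a₁·M₁·y₁ + a₂·M₂·y₂ = 2·13·1 + 4·3·9 = 134
Reduce mod 39: x ≡ 17
Check: 17 mod 3 = 2 ✓, 17 mod 13 = 4 ✓

x ≡ 17 (mod 39)


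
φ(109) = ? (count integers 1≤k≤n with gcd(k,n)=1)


Factor n: 109 = 109
φ(n) = n · ∏(1 - 1/p) over distinct primes p | n
φ(109) = 109 · (1 - 1/109) = 108

φ(109) = 108


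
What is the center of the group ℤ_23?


Z(G) = {g ∈ G | gx = xg for all x ∈ G}
ℤ_23 is abelian, so Z(G) = G

Z(ℤ_23) = ℤ_23


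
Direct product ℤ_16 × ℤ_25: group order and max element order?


|ℤ_16 × ℤ_25| = 16 × 25 = 400
Max element order = lcm(16,25) = 400
Cyclic? Yes (gcd=1)

|ℤ_16×ℤ_25| = 400, max element order = 400


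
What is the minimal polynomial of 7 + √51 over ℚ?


Let α = 7 + √51. Then α - 7 = √51, so (α - 7)² = 51, giving α² - 14α - 2 = 0. Degree 2 and α ∉ ℚ, so this is the minimal polynomial.

Minimal polynomial: x² - 14x - 2


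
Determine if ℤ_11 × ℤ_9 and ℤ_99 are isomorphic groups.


Comparing ℤ_11 × ℤ_9 and ℤ_99:
gcd(11,9) = 1, so ℤ_11 × ℤ_9 ≅ ℤ_99 (CRT)

Yes, ℤ_11 × ℤ_9 ≅ ℤ_99


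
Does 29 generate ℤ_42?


g generates ℤ_n iff gcd(g, n) = 1
gcd(29, 42) = 1
Since gcd = 1, 29 is a generator.

Yes, 29 generates ℤ_42


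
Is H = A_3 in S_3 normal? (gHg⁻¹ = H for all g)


H = A_3 in S_3
A_3 has index 2 in S_3, and every subgroup of index 2 is normal

Yes, normal subgroup


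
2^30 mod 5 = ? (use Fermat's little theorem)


Fermat's little theorem: if p is prime and gcd(a,p)=1, then a^(p-1) ≡ 1 (mod p)
p = 5 is prime, gcd(2,5) = 1
Reduce exponent: 30 mod 4 = 2
So 2^30 ≡ 2^2 (mod 5)
2^2 mod 5 = 4

2^30 ≡ 4 (mod 5)


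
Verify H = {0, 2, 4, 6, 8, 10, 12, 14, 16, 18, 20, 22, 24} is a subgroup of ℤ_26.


Subgroup test for H = {0, 2, 4, 6, 8, 10, 12, 14, 16, 18, 20, 22, 24} in (ℤ_26, +):
(1) 0 ∈ H? Yes
(2) Closure: for all a,b ∈ H, (a+b) mod 26 ∈ H? Yes
(3) Inverses: for all a ∈ H, -a mod 26 ∈ H? Yes

Yes, H is a subgroup of ℤ_26


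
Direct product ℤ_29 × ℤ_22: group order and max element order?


|ℤ_29 × ℤ_22| = 29 × 22 = 638
Max element order = lcm(29,22) = 638
Cyclic? Yes (gcd=1)

|ℤ_29×ℤ_22| = 638, max element order = 638


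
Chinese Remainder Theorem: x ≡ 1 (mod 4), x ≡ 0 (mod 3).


m₁ = 4, m₂ = 3, gcd = 1, so CRT applies. M = m₁·m₂ = 12
Let M₁ = M/m₁ = 3, M₂ = M/m₂ = 4
Find y₁ ≡ M₁⁻¹ (mod m₁): 3⁻¹ ≡ 3 (mod 4)
Find y₂ ≡ M₂⁻¹ (mod m₂): 4⁻¹ ≡ 1 (mod 3)
x = a₁·M₁·y₁ + a₂·M₂·y₂ = 1·3·3 + 0·4·1 = 9
Reduce mod 12: x ≡ 9
Check: 9 mod 4 = 1 ✓, 9 mod 3 = 0 ✓

x ≡ 9 (mod 12)


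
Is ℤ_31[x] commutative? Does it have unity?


ℤ_31 is a field (n prime), so ℤ_31[x] is a commutative integral domain with unity
Commutative: Yes
Integral domain: Yes
Has unity: Yes

ℤ_31[x]: Commutative=Yes, Unity=Yes


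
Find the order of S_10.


|S_n| = n! (number of permutations of n symbols)
|S_10| = 10! = 3628800

|S_10| = 3628800


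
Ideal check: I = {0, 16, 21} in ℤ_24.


Check ideal conditions for I = {0, 16, 21} in ℤ_24:
(1) I is an additive subgroup? No
(2) For r ∈ ℤ_24 and a ∈ I: r·a ∈ I? No  [counterexample: r=2, a=16, r·a mod 24 = 8 ∉ I]

No, I is not an ideal of ℤ_24


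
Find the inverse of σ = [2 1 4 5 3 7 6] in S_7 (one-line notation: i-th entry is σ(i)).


To find σ⁻¹, swap domain and range:
σ(1) = 2 → σ⁻¹(2) = 1
σ(2) = 1 → σ⁻¹(1) = 2
σ(3) = 4 → σ⁻¹(4) = 3
σ(4) = 5 → σ⁻¹(5) = 4
σ(5) = 3 → σ⁻¹(3) = 5
σ(6) = 7 → σ⁻¹(7) = 6
σ(7) = 6 → σ⁻¹(6) = 7

σ⁻¹ = [2 1 5 3 4 7 6]


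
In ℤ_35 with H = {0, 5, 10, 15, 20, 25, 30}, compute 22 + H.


22 + H = {22 + h (mod 35) : h ∈ H}
22+0=22, 22+5=27, 22+10=32, 22+15=2, 22+20=7, 22+25=12, 22+30=17
22 + H = {2, 7, 12, 17, 22, 27, 32} = 2 + H

22 + H = {2, 7, 12, 17, 22, 27, 32}


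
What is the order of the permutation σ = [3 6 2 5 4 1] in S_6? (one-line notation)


Cycle decomposition: (1 3 2 6) (4 5)
Cycle lengths: 4, 2
Order = lcm(4, 2) = 4

ord(σ) = 4


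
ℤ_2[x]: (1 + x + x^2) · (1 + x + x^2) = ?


Expand and collect like terms; reduce coefficients mod 2:
x^0: 1·1 = 1 ≡ 1 (mod 2)
x^1: 1·1 + 1·1 = 2 ≡ 0 (mod 2)
x^2: 1·1 + 1·1 + 1·1 = 3 ≡ 1 (mod 2)
x^3: 1·1 + 1·1 = 2 ≡ 0 (mod 2)
x^4: 1·1 = 1 ≡ 1 (mod 2)
Result: 1 + x^2 + x^4

f · g = 1 + x^2 + x^4


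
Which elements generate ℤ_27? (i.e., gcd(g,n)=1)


g generates ℤ_n iff gcd(g,n) = 1
Prime factors of 27: 3
Generators are g ∈ {1,...,26} not divisible by any of these primes.
Generators: {1, 2, 4, 5, 7, 8, 10, 11, 13, 14, 16, 17, 19, 20, 22, 23, 25, 26}
Number of generators = φ(27) = 18

Generators of ℤ_27 = {1, 2, 4, 5, 7, 8, 10, 11, 13, 14, 16, 17, 19, 20, 22, 23, 25, 26}


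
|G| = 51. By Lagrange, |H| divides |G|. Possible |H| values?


Lagrange's theorem: |H| divides |G|
|G| = 51
Divisors of 51: 1, 3, 17, 51

Possible subgroup orders: {1, 3, 17, 51}


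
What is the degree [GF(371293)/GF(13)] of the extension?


GF(371293) = GF(13^5), so the extension degree is 5

[GF(371293)/GF(13)] = 5


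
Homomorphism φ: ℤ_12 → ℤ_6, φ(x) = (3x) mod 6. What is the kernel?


Kernel = preimage of identity
ker(φ) = {x ∈ ℤ_12 : 3x ≡ 0 (mod 6)}. Since 6 | 12, φ is well-defined. The kernel is the cyclic subgroup ⟨2⟩ of ℤ_12 (order 6), i.e. {0, 2, 4, 6, 8, 10}

ker(φ) = {0, 2, 4, 6, 8, 10}


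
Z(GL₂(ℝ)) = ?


Z(G) = {g ∈ G | gx = xg for all x ∈ G}
Only scalar multiples of the identity commute with all invertible matrices

Z(GL₂(ℝ)) = {aI : a ∈ ℝ, a ≠ 0}


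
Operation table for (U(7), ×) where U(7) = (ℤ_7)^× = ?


Elements: {1, 2, 3, 4, 5, 6}
Operation: multiplication mod 7
Entry (a, b) = (a × b) mod 7

Cayley table:
  | 1 | 2 | 3 | 4 | 5 | 6
1 | 1 | 2 | 3 | 4 | 5 | 6
2 | 2 | 4 | 6 | 1 | 3 | 5
3 | 3 | 6 | 2 | 5 | 1 | 4
4 | 4 | 1 | 5 | 2 | 6 | 3
5 | 5 | 3 | 1 | 6 | 4 | 2
6 | 6 | 5 | 4 | 3 | 2 | 1


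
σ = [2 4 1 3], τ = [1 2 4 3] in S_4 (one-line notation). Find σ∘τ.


σ∘τ: apply τ first, then σ
1 →τ 1 →σ 2
2 →τ 2 →σ 4
3 →τ 4 →σ 3
4 →τ 3 →σ 1

σ∘τ = [2 4 3 1]


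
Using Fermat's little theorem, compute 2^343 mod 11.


Fermat's little theorem: if p is prime and gcd(a,p)=1, then a^(p-1) ≡ 1 (mod p)
p = 11 is prime, gcd(2,11) = 1
Reduce exponent: 343 mod 10 = 3
So 2^343 ≡ 2^3 (mod 11)
2^3 mod 11 = 8

2^343 ≡ 8 (mod 11)


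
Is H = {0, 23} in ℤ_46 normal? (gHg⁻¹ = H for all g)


H = {0, 23} in ℤ_46
ℤ_46 is abelian; every subgroup of an abelian group is normal

Yes, normal subgroup


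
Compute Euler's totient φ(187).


Factor n: 187 = 11 × 17
φ(n) = n · ∏(1 - 1/p) over distinct primes p | n
φ(187) = 187 · (1 - 1/11) · (1 - 1/17) = 160

φ(187) = 160


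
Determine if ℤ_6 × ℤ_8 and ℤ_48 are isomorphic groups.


Comparing ℤ_6 × ℤ_8 and ℤ_48:
gcd(6,8) = 2 ≠ 1. Max element order in ℤ_6×ℤ_8 is lcm(6,8) = 24 < 48, so it has no element of order 48

No, ℤ_6 × ℤ_8 ≇ ℤ_48


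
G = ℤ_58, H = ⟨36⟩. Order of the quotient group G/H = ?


|⟨36⟩| = n / gcd(36, 58) = 58 / 2 = 29
H is normal (ℤ_58 is abelian).
|G/H| = |G| / |H| = 58 / 29 = 2

|G/H| = 2


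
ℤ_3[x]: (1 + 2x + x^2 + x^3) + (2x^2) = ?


Add coefficients mod 3:
x^0: 1 + 0 = 1 (mod 3)
x^1: 2 + 0 = 2 (mod 3)
x^2: 1 + 2 = 0 (mod 3)
x^3: 1 + 0 = 1 (mod 3)
Result: 1 + 2x + x^3

f + g = 1 + 2x + x^3


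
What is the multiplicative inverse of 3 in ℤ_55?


Use the extended Euclidean algorithm to write 1 = 3·s + 55·t; then s mod 55 is the inverse.
Euclidean algorithm:
  3 = 0·55 + 3
  55 = 18·3 + 1
  3 = 3·1 + 0
gcd(3,55) = 1
Back-substitution gives: 3·(-18) + 55·(1) = 1
So 3⁻¹ ≡ -18 ≡ 37 (mod 55)
Check: 3 × 37 = 111 ≡ 1 (mod 55) ✓

3⁻¹ ≡ 37 (mod 55)


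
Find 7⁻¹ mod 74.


Use the extended Euclidean algorithm to write 1 = 7·s + 74·t; then s mod 74 is the inverse.
Euclidean algorithm:
  7 = 0·74 + 7
  74 = 10·7 + 4
  7 = 1·4 + 3
  4 = 1·3 + 1
  3 = 3·1 + 0
gcd(7,74) = 1
Back-substitution gives: 7·(-21) + 74·(2) = 1
So 7⁻¹ ≡ -21 ≡ 53 (mod 74)
Check: 7 × 53 = 371 ≡ 1 (mod 74) ✓

7⁻¹ ≡ 53 (mod 74)


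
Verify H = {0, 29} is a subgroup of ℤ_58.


Subgroup test for H = {0, 29} in (ℤ_58, +):
(1) 0 ∈ H? Yes
(2) Closure: for all a,b ∈ H, (a+b) mod 58 ∈ H? Yes
(3) Inverses: for all a ∈ H, -a mod 58 ∈ H? Yes

Yes, H is a subgroup of ℤ_58


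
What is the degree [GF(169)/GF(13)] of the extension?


GF(169) = GF(13^2), so the extension degree is 2

[GF(169)/GF(13)] = 2


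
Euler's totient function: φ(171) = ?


Factor n: 171 = 3^2 × 19
φ(n) = n · ∏(1 - 1/p) over distinct primes p | n
φ(171) = 171 · (1 - 1/3) · (1 - 1/19) = 108

φ(171) = 108


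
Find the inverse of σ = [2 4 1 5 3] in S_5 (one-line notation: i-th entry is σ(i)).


To find σ⁻¹, swap domain and range:
σ(1) = 2 → σ⁻¹(2) = 1
σ(2) = 4 → σ⁻¹(4) = 2
σ(3) = 1 → σ⁻¹(1) = 3
σ(4) = 5 → σ⁻¹(5) = 4
σ(5) = 3 → σ⁻¹(3) = 5

σ⁻¹ = [3 1 5 2 4]


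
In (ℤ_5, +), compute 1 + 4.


Operation: addition mod 5
1 + 4 = (a + b) mod 5 with a = 1, b = 4

1 + 4 = 0


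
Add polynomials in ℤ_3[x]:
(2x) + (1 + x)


Add coefficients mod 3:
x^0: 0 + 1 = 1 (mod 3)
x^1: 2 + 1 = 0 (mod 3)
Result: 1

f + g = 1


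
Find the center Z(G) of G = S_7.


Z(G) = {g ∈ G | gx = xg for all x ∈ G}
S_n is non-abelian for n ≥ 3; Z(S_7) is trivial

Z(S_7) = {e}


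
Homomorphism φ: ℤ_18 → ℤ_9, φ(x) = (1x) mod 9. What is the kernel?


Kernel = preimage of identity
ker(φ) = {x ∈ ℤ_18 : 1x ≡ 0 (mod 9)}. Since 9 | 18, φ is well-defined. The kernel is the cyclic subgroup ⟨9⟩ of ℤ_18 (order 2), i.e. {0, 9}

ker(φ) = {0, 9}


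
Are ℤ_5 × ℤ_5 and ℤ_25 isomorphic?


Comparing ℤ_5 × ℤ_5 and ℤ_25:
gcd(5,5) = 5 ≠ 1. Max element order in ℤ_5×ℤ_5 is lcm(5,5) = 5 < 25, so it has no element of order 25

No, ℤ_5 × ℤ_5 ≇ ℤ_25


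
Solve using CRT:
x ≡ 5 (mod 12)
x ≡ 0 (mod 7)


m₁ = 12, m₂ = 7, gcd = 1, so CRT applies. M = m₁·m₂ = 84
Let M₁ = M/m₁ = 7, M₂ = M/m₂ = 12
Find y₁ ≡ M₁⁻¹ (mod m₁): 7⁻¹ ≡ 7 (mod 12)
Find y₂ ≡ M₂⁻¹ (mod m₂): 12⁻¹ ≡ 3 (mod 7)
x = a₁·M₁·y₁ + a₂·M₂·y₂ = 5·7·7 + 0·12·3 = 245
Reduce mod 84: x ≡ 77
Check: 77 mod 12 = 5 ✓, 77 mod 7 = 0 ✓

x ≡ 77 (mod 84)


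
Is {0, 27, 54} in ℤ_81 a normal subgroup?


H = {0, 27, 54} in ℤ_81
ℤ_81 is abelian; every subgroup of an abelian group is normal

Yes, normal subgroup


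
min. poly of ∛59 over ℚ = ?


∛59 satisfies x³ - 59 = 0, irreducible over ℚ (no rational root; 59 is not a perfect cube)

Minimal polynomial: x³ - 59


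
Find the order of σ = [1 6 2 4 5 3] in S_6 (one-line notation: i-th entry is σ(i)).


Cycle decomposition: (2 6 3)
Cycle lengths: 3
Order = lcm(3) = 3

ord(σ) = 3


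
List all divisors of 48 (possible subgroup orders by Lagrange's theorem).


Lagrange's theorem: |H| divides |G|
|G| = 48
Divisors of 48: 1, 2, 3, 4, 6, 8, 12, 16, 24, 48

Possible subgroup orders: {1, 2, 3, 4, 6, 8, 12, 16, 24, 48}


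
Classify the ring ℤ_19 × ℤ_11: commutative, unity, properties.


Direct product ring; commutative with unity (1,1); but (1,0)·(0,1) = (0,0) gives zero divisors, so not an integral domain
Commutative: Yes
Integral domain: No
Has unity: Yes

ℤ_19 × ℤ_11: Commutative=Yes, Unity=Yes


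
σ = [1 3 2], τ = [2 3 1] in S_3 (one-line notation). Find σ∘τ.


σ∘τ: apply τ first, then σ
1 →τ 2 →σ 3
2 →τ 3 →σ 2
3 →τ 1 →σ 1

σ∘τ = [3 2 1]


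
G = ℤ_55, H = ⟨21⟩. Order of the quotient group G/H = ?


|⟨21⟩| = n / gcd(21, 55) = 55 / 1 = 55
H is normal (ℤ_55 is abelian).
|G/H| = |G| / |H| = 55 / 55 = 1

|G/H| = 1


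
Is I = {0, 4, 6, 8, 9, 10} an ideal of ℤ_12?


Check ideal conditions for I = {0, 4, 6, 8, 9, 10} in ℤ_12:
(1) I is an additive subgroup? No
(2) For r ∈ ℤ_12 and a ∈ I: r·a ∈ I? No  [counterexample: r=3, a=9, r·a mod 12 = 3 ∉ I]

No, I is not an ideal of ℤ_12


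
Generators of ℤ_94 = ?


g generates ℤ_n iff gcd(g,n) = 1
Prime factors of 94: 2, 47
Generators are g ∈ {1,...,93} not divisible by any of these primes.
Generators: {1, 3, 5, 7, 9, 11, 13, 15, 17, 19, 21, 23, 25, 27, 29, 31, 33, 35, 37, 39, 41, 43, 45, 49, 51, 53, 55, 57, 59, 61, 63, 65, 67, 69, 71, 73, 75, 77, 79, 81, 83, 85, 87, 89, 91, 93}
Number of generators = φ(94) = 46

Generators of ℤ_94 = {1, 3, 5, 7, 9, 11, 13, 15, 17, 19, 21, 23, 25, 27, 29, 31, 33, 35, 37, 39, 41, 43, 45, 49, 51, 53, 55, 57, 59, 61, 63, 65, 67, 69, 71, 73, 75, 77, 79, 81, 83, 85, 87, 89, 91, 93}


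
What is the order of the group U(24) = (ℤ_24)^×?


U(n) is the group of units mod n; |U(n)| = φ(n)
|U(24)| = φ(24) = 8

|U(24) = (ℤ_24)^×| = 8


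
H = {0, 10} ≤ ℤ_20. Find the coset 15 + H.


15 + H = {15 + h (mod 20) : h ∈ H}
15+0=15, 15+10=5
15 + H = {5, 15} = 5 + H

15 + H = {5, 15}


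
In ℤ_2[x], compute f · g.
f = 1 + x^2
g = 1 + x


Expand and collect like terms; reduce coefficients mod 2:
x^0: 1·1 = 1 ≡ 1 (mod 2)
x^1: 1·1 + 0·1 = 1 ≡ 1 (mod 2)
x^2: 0·1 + 1·1 = 1 ≡ 1 (mod 2)
x^3: 1·1 = 1 ≡ 1 (mod 2)
Result: 1 + x + x^2 + x^3

f · g = 1 + x + x^2 + x^3


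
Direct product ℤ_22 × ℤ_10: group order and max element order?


|ℤ_22 × ℤ_10| = 22 × 10 = 220
Max element order = lcm(22,10) = 110
Cyclic? No (gcd=2)

|ℤ_22×ℤ_10| = 220, max element order = 110


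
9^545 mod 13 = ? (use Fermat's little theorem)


Fermat's little theorem: if p is prime and gcd(a,p)=1, then a^(p-1) ≡ 1 (mod p)
p = 13 is prime, gcd(9,13) = 1
Reduce exponent: 545 mod 12 = 5
So 9^545 ≡ 9^5 (mod 13)
9^5 mod 13 = 3

9^545 ≡ 3 (mod 13)


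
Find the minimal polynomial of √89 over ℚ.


√89 satisfies x² - 89 = 0, irreducible over ℚ since 89 is squarefree

Minimal polynomial: x² - 89


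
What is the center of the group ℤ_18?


Z(G) = {g ∈ G | gx = xg for all x ∈ G}
ℤ_18 is abelian, so Z(G) = G

Z(ℤ_18) = ℤ_18


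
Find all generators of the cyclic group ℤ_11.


g generates ℤ_n iff gcd(g,n) = 1
Checking each g ∈ {1,...,10}:
gcd(1,11) = 1
gcd(2,11) = 1
gcd(3,11) = 1
gcd(4,11) = 1
gcd(5,11) = 1
gcd(6,11) = 1
gcd(7,11) = 1
gcd(8,11) = 1
gcd(9,11) = 1
gcd(10,11) = 1
Generators: {1, 2, 3, 4, 5, 6, 7, 8, 9, 10}
Number of generators = φ(11) = 10

Generators of ℤ_11 = {1, 2, 3, 4, 5, 6, 7, 8, 9, 10}


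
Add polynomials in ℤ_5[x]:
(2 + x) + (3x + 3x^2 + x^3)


Add coefficients mod 5:
x^0: 2 + 0 = 2 (mod 5)
x^1: 1 + 3 = 4 (mod 5)
x^2: 0 + 3 = 3 (mod 5)
x^3: 0 + 1 = 1 (mod 5)
Result: 2 + 4x + 3x^2 + x^3

f + g = 2 + 4x + 3x^2 + x^3


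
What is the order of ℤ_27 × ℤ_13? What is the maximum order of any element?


|ℤ_27 × ℤ_13| = 27 × 13 = 351
Max element order = lcm(27,13) = 351
Cyclic? Yes (gcd=1)

|ℤ_27×ℤ_13| = 351, max element order = 351


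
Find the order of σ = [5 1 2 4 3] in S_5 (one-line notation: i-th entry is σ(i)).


Cycle decomposition: (1 5 3 2)
Cycle lengths: 4
Order = lcm(4) = 4

ord(σ) = 4


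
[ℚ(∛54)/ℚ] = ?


∛54 has minimal polynomial x³ - 54 (irreducible over ℚ since 54 is not a perfect cube)

[ℚ(∛54)/ℚ] = 3


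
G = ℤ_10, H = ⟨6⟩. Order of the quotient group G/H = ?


|⟨6⟩| = n / gcd(6, 10) = 10 / 2 = 5
H is normal (ℤ_10 is abelian).
|G/H| = |G| / |H| = 10 / 5 = 2

|G/H| = 2


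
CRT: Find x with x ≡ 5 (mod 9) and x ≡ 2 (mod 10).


m₁ = 9, m₂ = 10, gcd = 1, so CRT applies. M = m₁·m₂ = 90
Let M₁ = M/m₁ = 10, M₂ = M/m₂ = 9
Find y₁ ≡ M₁⁻¹ (mod m₁): 10⁻¹ ≡ 1 (mod 9)
Find y₂ ≡ M₂⁻¹ (mod m₂): 9⁻¹ ≡ 9 (mod 10)
x = a₁·M₁·y₁ + a₂·M₂·y₂ = 5·10·1 + 2·9·9 = 212
Reduce mod 90: x ≡ 32
Check: 32 mod 9 = 5 ✓, 32 mod 10 = 2 ✓

x ≡ 32 (mod 90)


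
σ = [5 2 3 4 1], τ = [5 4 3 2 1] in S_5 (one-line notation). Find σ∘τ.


σ∘τ: apply τ first, then σ
1 →τ 5 →σ 1
2 →τ 4 →σ 4
3 →τ 3 →σ 3
4 →τ 2 →σ 2
5 →τ 1 →σ 5

σ∘τ = [1 4 3 2 5]


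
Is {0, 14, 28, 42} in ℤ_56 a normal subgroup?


H = {0, 14, 28, 42} in ℤ_56
ℤ_56 is abelian; every subgroup of an abelian group is normal

Yes, normal subgroup


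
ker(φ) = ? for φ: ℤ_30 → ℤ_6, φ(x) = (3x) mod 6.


Kernel = preimage of identity
ker(φ) = {x ∈ ℤ_30 : 3x ≡ 0 (mod 6)}. Since 6 | 30, φ is well-defined. The kernel is the cyclic subgroup ⟨2⟩ of ℤ_30 (order 15), i.e. {0, 2, 4, 6, 8, 10, 12, 14, 16, 18, 20, 22, 24, 26, 28}

ker(φ) = {0, 2, 4, 6, 8, 10, 12, 14, 16, 18, 20, 22, 24, 26, 28}


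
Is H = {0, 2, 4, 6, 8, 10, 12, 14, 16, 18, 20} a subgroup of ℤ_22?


Subgroup test for H = {0, 2, 4, 6, 8, 10, 12, 14, 16, 18, 20} in (ℤ_22, +):
(1) 0 ∈ H? Yes
(2) Closure: for all a,b ∈ H, (a+b) mod 22 ∈ H? Yes
(3) Inverses: for all a ∈ H, -a mod 22 ∈ H? Yes

Yes, H is a subgroup of ℤ_22
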